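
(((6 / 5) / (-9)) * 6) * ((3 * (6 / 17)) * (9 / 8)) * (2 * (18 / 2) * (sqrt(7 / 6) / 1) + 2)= -243 * sqrt(42) / 85 - 162 / 85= -20.43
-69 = -69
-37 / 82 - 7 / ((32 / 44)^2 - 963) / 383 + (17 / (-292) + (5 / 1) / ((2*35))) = -233885799213 / 533996657684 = -0.44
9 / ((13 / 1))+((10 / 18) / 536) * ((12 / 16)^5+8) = 45006259 / 64217088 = 0.70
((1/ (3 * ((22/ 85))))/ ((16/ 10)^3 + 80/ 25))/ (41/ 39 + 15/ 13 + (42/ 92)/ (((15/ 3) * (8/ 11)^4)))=4066400000/ 58317181593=0.07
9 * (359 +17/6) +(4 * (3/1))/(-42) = 45587/14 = 3256.21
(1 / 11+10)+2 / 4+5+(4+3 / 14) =1525 / 77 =19.81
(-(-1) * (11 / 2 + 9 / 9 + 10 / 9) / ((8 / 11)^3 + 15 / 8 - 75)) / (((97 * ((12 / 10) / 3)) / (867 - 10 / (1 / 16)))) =-1289193290 / 676172547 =-1.91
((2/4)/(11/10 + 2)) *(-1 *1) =-5/31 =-0.16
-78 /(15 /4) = -104 /5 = -20.80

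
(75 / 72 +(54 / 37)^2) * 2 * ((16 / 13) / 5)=1.56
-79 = -79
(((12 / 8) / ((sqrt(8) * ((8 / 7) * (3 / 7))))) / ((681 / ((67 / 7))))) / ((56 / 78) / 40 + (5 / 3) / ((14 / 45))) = 0.00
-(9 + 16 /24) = -29 /3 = -9.67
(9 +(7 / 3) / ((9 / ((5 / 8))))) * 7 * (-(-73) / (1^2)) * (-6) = -1011269 / 36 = -28090.81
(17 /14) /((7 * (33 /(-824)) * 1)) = -7004 /1617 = -4.33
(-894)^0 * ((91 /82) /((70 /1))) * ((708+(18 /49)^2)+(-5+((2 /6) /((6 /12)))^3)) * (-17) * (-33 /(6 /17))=1884566454199 /106316280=17726.04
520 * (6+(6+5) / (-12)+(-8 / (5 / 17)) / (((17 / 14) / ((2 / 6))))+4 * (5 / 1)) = 27482 / 3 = 9160.67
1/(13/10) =10/13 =0.77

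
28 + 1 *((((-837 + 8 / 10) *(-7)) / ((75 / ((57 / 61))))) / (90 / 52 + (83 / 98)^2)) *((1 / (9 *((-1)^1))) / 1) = 517873884304 / 20975025375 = 24.69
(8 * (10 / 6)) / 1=40 / 3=13.33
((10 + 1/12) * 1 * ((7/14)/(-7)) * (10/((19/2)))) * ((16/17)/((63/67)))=-324280/427329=-0.76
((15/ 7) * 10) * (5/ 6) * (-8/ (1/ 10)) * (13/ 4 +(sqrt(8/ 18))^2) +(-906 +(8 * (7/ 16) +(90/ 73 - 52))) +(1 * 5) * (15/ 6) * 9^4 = 49788416/ 657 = 75781.46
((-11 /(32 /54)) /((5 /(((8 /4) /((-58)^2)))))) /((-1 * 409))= 297 /55035040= 0.00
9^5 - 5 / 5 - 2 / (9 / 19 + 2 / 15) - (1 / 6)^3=2206382371 / 37368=59044.70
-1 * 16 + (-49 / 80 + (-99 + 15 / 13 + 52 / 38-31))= -2847223 / 19760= -144.09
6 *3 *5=90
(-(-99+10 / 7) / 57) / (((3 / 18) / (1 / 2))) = 683 / 133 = 5.14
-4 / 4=-1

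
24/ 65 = 0.37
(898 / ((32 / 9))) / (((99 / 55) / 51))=114495 / 16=7155.94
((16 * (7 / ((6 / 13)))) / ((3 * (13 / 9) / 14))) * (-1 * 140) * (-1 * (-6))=-658560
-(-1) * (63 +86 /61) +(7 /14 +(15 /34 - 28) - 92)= -56671 /1037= -54.65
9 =9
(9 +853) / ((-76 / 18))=-3879 / 19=-204.16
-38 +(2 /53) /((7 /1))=-37.99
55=55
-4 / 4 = -1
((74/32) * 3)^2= 12321/256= 48.13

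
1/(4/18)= 9/2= 4.50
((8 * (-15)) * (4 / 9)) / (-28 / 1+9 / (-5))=800 / 447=1.79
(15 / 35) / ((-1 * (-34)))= 3 / 238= 0.01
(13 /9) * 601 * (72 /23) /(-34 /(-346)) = 10813192 /391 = 27655.22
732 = 732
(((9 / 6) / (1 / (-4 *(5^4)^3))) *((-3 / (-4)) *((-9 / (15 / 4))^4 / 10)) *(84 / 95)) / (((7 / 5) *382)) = -21870000000 / 3629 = -6026453.57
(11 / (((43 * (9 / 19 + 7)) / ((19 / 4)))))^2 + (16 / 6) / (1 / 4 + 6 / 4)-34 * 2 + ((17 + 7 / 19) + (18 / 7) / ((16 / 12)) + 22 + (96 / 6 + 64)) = 13054529569895 / 238016178624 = 54.85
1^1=1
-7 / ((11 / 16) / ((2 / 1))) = -224 / 11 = -20.36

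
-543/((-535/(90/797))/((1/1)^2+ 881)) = 8620668/85279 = 101.09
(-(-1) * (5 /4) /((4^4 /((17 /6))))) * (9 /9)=85 /6144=0.01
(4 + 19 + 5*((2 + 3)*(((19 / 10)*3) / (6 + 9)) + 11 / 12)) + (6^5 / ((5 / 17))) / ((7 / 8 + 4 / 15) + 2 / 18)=21140.91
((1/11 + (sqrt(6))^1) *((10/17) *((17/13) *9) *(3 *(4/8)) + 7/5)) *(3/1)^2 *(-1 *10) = -13788 *sqrt(6)/13 - 13788/143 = -2694.39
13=13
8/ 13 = 0.62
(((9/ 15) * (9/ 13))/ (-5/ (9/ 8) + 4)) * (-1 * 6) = 729/ 130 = 5.61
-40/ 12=-10/ 3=-3.33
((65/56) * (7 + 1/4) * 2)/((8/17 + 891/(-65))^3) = -2543303498125/350496597906896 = -0.01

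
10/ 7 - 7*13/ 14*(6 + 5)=-981/ 14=-70.07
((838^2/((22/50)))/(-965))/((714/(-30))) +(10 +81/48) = 328140719/4042192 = 81.18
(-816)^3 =-543338496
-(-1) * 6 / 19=6 / 19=0.32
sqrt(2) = 1.41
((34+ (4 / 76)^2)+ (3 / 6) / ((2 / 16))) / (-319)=-13719 / 115159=-0.12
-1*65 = -65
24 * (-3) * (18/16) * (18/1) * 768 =-1119744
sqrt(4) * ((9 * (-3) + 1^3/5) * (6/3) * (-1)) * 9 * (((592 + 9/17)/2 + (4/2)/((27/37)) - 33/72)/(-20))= -14689951/1020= -14401.91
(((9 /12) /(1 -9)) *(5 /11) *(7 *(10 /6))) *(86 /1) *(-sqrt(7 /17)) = 7525 *sqrt(119) /2992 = 27.44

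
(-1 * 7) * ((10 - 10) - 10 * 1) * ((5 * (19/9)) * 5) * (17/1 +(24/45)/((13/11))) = 22629950/351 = 64472.79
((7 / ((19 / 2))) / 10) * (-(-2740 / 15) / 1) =3836 / 285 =13.46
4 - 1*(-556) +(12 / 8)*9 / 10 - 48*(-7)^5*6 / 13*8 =774612511 / 260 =2979278.89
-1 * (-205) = 205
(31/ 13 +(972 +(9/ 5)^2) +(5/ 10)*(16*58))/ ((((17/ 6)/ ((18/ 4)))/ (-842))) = -10651515552/ 5525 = -1927876.12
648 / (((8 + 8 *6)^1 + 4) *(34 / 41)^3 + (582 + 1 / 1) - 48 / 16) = 11165202 / 10583105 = 1.06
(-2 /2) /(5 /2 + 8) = -2 /21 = -0.10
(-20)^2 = 400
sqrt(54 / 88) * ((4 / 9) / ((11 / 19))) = 38 * sqrt(33) / 363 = 0.60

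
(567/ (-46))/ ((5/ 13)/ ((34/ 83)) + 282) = -125307/ 2876357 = -0.04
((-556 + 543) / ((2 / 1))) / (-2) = 13 / 4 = 3.25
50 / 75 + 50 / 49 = 248 / 147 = 1.69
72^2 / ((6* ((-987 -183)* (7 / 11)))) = -528 / 455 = -1.16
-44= -44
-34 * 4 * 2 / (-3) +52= 428 / 3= 142.67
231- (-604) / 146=17165 / 73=235.14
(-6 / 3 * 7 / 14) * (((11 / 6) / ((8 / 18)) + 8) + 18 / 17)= -1793 / 136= -13.18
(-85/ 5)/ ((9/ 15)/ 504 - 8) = 14280/ 6719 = 2.13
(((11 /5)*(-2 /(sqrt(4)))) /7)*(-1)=11 /35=0.31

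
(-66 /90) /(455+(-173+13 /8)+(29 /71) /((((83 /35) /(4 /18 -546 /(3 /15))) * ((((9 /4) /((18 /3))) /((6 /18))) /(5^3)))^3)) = 1106814456 /1289844200959571926931705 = 0.00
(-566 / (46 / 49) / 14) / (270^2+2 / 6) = -849 / 1437178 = -0.00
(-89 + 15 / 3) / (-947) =84 / 947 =0.09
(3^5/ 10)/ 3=8.10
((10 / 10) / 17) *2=2 / 17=0.12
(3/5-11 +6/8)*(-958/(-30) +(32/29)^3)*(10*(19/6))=-44641511617/4390020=-10168.86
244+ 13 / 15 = 3673 / 15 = 244.87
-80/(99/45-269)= 0.30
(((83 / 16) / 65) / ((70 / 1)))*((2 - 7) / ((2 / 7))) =-0.02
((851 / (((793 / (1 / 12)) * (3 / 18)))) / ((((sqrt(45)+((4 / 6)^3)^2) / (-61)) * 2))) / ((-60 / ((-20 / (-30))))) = -551448 / 1554198685+150752097 * sqrt(5) / 12433589480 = 0.03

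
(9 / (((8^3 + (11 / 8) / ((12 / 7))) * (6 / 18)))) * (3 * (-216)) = -1679616 / 49229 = -34.12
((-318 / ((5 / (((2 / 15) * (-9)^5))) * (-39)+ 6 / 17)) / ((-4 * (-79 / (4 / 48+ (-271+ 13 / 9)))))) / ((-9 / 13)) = -253317051 / 244268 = -1037.05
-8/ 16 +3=5/ 2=2.50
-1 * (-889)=889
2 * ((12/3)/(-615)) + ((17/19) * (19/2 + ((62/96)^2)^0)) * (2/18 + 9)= 85.58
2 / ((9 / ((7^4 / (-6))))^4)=33232930569601 / 4251528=7816702.74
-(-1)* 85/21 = 85/21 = 4.05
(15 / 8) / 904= 15 / 7232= 0.00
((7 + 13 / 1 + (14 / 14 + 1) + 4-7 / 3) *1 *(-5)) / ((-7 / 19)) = 6745 / 21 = 321.19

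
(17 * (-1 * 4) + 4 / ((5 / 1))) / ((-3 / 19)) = 2128 / 5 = 425.60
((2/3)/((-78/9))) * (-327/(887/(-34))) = -11118/11531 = -0.96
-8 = -8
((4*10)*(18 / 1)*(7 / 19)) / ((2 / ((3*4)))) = 30240 / 19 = 1591.58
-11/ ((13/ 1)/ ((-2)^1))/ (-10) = -11/ 65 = -0.17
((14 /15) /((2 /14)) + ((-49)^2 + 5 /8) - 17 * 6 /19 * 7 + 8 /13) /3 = 70282213 /88920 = 790.40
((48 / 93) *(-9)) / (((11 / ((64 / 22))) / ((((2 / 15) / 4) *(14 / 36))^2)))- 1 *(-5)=37977307 / 7595775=5.00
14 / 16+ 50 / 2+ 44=559 / 8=69.88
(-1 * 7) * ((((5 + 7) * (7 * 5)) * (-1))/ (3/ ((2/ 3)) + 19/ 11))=64680/ 137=472.12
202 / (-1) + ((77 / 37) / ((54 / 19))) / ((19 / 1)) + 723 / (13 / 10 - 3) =-627.26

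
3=3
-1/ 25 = -0.04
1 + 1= 2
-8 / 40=-1 / 5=-0.20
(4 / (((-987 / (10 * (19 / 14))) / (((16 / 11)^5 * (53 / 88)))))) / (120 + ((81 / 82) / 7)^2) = -17749948497920 / 9877620070901781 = -0.00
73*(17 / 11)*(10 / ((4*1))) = 6205 / 22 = 282.05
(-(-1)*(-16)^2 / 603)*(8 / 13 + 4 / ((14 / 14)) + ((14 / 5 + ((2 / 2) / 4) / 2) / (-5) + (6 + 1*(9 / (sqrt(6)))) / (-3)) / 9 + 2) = 4738528 / 1763775 - 128*sqrt(6) / 5427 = 2.63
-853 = -853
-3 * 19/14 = -57/14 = -4.07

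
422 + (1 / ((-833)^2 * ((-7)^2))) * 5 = 14348236747 / 34000561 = 422.00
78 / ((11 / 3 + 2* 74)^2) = 0.00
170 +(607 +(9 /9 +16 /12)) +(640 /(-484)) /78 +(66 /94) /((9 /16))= 57707922 /73931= 780.56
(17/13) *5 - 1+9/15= 399/65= 6.14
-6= -6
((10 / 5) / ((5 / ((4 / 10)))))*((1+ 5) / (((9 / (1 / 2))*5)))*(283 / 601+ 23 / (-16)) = -1859 / 180300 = -0.01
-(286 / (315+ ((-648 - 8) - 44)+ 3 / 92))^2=-692321344 / 1254363889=-0.55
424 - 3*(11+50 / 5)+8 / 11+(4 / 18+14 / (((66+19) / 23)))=3077683 / 8415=365.74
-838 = -838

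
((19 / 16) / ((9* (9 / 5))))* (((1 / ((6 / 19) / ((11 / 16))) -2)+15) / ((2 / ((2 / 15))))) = 27683 / 373248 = 0.07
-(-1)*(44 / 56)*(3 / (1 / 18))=297 / 7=42.43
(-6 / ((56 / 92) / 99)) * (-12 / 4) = 20493 / 7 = 2927.57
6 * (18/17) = 108/17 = 6.35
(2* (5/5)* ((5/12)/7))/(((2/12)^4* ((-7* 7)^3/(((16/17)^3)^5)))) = -1245155224975394734080/2357328467109548227614599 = -0.00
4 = 4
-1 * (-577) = 577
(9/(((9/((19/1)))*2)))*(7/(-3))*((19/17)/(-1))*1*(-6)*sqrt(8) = -5054*sqrt(2)/17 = -420.44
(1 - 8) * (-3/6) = 7/2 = 3.50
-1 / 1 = -1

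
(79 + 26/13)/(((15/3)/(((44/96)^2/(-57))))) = -363/6080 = -0.06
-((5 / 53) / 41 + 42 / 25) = -91391 / 54325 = -1.68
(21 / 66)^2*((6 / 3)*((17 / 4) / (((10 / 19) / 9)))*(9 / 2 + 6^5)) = 2216555523 / 19360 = 114491.50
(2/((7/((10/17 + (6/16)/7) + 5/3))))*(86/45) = 283499/224910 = 1.26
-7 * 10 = -70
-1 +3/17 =-14/17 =-0.82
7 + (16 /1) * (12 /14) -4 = 117 /7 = 16.71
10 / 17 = 0.59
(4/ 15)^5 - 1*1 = -1.00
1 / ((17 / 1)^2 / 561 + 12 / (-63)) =77 / 25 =3.08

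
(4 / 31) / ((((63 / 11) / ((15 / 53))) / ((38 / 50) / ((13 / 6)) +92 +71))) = 1.04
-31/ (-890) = 31/ 890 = 0.03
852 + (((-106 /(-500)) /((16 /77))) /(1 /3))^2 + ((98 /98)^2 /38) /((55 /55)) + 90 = 289223929931 /304000000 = 951.39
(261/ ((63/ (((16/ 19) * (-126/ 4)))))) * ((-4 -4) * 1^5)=16704/ 19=879.16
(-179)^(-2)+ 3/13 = 96136/416533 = 0.23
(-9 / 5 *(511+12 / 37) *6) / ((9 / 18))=-2043252 / 185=-11044.61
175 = 175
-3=-3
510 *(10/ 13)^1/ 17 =300/ 13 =23.08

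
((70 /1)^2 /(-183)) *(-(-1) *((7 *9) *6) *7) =-4321800 /61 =-70849.18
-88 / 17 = -5.18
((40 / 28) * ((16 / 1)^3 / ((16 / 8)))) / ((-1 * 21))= -20480 / 147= -139.32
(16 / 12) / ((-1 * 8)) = -1 / 6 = -0.17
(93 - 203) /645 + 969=124979 /129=968.83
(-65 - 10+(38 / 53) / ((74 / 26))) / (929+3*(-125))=-146581 / 1086394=-0.13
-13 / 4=-3.25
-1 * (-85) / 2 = 85 / 2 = 42.50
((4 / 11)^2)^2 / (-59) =-256 / 863819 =-0.00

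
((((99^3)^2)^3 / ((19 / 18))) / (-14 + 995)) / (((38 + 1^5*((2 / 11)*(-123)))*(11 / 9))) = 42169403911439190873663480000000.00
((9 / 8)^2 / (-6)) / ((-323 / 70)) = 945 / 20672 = 0.05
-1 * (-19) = 19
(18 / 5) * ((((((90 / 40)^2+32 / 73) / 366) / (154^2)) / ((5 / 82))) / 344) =31611 / 290631421696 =0.00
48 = 48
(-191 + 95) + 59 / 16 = -1477 / 16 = -92.31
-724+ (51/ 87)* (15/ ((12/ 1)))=-83899/ 116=-723.27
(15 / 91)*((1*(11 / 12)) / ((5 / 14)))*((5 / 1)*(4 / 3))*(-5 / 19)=-550 / 741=-0.74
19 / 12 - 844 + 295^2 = 1034191 / 12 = 86182.58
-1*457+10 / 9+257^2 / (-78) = -304825 / 234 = -1302.67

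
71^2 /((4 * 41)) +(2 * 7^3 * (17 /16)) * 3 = 2217.36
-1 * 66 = -66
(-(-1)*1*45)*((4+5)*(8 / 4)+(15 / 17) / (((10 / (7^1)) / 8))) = 17550 / 17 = 1032.35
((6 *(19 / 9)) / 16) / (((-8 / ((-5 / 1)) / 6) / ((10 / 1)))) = 475 / 16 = 29.69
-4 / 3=-1.33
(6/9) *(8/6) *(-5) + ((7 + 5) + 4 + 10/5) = 122/9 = 13.56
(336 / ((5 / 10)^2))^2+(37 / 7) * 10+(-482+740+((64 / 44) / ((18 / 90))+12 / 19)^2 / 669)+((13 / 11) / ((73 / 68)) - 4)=26978151274167256 / 14932742979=1806644.05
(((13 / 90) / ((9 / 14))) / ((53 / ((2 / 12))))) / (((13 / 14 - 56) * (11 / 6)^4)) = -10192 / 8974127745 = -0.00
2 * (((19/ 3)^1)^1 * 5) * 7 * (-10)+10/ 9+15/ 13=-518435/ 117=-4431.07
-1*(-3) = 3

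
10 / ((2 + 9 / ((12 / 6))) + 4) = 20 / 21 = 0.95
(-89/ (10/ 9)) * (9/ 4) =-7209/ 40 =-180.22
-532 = -532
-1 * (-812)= 812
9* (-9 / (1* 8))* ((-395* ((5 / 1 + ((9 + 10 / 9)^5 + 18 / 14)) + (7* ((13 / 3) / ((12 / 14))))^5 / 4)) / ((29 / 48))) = 97401633131413795 / 1052352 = 92556134384.14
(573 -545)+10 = 38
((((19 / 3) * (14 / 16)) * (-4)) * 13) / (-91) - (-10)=79 / 6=13.17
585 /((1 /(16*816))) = 7637760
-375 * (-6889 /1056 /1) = 861125 /352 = 2446.38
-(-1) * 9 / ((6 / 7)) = 21 / 2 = 10.50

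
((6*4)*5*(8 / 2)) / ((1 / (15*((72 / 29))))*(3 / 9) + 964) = 1555200 / 3123389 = 0.50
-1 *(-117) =117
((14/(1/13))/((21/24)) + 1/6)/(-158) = -1.32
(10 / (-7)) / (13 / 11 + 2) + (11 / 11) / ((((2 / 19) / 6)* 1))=2771 / 49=56.55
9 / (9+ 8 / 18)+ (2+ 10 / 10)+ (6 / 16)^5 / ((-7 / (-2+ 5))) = 77008371 / 19496960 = 3.95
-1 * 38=-38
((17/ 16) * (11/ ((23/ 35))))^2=42837025/ 135424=316.32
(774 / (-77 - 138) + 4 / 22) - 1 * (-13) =527 / 55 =9.58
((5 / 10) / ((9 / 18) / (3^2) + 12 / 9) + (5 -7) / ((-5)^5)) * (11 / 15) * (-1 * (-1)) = 12397 / 46875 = 0.26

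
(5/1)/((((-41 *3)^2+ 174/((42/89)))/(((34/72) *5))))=2975/3905424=0.00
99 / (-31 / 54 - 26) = -5346 / 1435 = -3.73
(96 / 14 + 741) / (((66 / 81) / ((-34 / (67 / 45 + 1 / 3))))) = -108128925 / 6314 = -17125.27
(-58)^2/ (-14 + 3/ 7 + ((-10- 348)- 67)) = -11774/ 1535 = -7.67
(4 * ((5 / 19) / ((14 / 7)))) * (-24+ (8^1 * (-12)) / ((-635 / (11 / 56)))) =-213096 / 16891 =-12.62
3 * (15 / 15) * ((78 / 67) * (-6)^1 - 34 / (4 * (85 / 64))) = -13452 / 335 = -40.16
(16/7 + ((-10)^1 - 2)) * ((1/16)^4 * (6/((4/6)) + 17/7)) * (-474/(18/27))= 60435/50176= 1.20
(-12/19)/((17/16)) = -192/323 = -0.59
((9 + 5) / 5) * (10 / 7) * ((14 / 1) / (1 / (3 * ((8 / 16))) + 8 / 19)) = 51.48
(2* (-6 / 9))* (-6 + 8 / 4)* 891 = 4752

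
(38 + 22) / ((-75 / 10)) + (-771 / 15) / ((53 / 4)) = -3148 / 265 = -11.88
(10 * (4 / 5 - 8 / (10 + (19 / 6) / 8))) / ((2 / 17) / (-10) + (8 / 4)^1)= 0.15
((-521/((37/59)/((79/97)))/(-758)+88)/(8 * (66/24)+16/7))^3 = 4850868027501817812364502979/98917869979602711991864000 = 49.04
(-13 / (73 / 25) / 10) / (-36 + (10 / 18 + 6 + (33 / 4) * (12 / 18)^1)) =585 / 31463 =0.02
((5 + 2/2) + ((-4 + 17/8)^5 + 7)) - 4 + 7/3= -1164013/98304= -11.84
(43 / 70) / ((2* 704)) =43 / 98560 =0.00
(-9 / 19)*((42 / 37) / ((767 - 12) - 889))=189 / 47101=0.00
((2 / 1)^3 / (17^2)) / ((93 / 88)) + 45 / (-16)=-2.79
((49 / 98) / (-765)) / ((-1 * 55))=1 / 84150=0.00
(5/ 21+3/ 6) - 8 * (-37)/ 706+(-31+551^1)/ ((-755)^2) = 1957753699/ 1690238130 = 1.16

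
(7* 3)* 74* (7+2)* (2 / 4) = 6993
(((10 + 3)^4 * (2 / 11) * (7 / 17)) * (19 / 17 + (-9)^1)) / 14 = -3827174 / 3179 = -1203.89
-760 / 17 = -44.71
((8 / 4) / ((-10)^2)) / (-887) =-1 / 44350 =-0.00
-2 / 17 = -0.12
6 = 6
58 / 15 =3.87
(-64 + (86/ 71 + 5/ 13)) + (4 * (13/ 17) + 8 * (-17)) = -3065163/ 15691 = -195.35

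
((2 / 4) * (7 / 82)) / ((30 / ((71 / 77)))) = 71 / 54120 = 0.00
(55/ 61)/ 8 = 55/ 488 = 0.11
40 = 40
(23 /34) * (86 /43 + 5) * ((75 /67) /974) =12075 /2218772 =0.01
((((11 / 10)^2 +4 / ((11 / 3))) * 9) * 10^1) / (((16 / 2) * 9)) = 2531 / 880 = 2.88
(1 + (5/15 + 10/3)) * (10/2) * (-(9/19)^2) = -1890/361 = -5.24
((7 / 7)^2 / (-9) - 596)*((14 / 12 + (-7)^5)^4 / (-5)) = 110928957739999607770625 / 11664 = 9510370176611763354.82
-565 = -565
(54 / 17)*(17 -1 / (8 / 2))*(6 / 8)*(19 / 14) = 103113 / 1904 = 54.16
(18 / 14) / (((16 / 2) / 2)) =9 / 28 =0.32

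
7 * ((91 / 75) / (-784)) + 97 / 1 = 116387 / 1200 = 96.99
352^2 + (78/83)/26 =10284035/83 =123904.04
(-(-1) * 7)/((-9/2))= -14/9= -1.56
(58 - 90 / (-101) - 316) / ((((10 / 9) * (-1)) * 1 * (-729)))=-4328 / 13635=-0.32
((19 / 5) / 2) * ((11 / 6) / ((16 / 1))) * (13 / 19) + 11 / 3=1221 / 320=3.82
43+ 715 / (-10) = -57 / 2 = -28.50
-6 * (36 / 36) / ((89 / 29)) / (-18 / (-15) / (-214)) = 31030 / 89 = 348.65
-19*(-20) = 380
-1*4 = -4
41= 41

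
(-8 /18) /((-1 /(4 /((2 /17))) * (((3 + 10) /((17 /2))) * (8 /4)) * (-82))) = -289 /4797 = -0.06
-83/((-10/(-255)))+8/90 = -2116.41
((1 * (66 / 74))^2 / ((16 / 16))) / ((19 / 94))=102366 / 26011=3.94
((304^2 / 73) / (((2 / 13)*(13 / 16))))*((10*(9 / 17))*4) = 266158080 / 1241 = 214470.65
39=39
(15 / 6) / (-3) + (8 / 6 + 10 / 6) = 13 / 6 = 2.17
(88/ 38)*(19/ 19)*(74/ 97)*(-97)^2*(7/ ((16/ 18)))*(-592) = -1472408784/ 19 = -77495199.16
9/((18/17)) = 17/2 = 8.50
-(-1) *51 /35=51 /35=1.46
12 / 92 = 3 / 23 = 0.13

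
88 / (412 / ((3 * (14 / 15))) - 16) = 308 / 459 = 0.67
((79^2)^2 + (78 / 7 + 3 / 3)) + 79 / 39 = 10633375981 / 273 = 38950095.17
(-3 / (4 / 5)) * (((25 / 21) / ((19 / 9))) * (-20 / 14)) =5625 / 1862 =3.02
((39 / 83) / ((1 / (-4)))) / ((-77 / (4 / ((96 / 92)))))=598 / 6391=0.09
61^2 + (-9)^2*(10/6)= 3856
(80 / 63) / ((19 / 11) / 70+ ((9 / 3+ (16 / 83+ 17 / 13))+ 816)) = 9495200 / 6135452109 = 0.00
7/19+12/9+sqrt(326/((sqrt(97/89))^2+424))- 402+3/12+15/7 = -635057/1596+sqrt(1097686662)/37833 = -397.03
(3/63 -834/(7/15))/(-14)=37529/294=127.65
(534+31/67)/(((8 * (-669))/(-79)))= 2828911/358584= 7.89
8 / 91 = 0.09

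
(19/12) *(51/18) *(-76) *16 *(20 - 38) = 98192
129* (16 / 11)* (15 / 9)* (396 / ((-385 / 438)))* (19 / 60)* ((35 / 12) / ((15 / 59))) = -511828.22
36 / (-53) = -36 / 53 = -0.68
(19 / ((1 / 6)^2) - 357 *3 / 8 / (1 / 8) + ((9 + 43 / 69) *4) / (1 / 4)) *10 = -2330.29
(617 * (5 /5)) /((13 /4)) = 2468 /13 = 189.85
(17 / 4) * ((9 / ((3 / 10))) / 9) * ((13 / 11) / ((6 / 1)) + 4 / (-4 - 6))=-1139 / 396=-2.88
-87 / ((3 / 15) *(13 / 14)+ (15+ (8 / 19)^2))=-75810 / 13387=-5.66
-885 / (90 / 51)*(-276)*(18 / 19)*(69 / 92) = 1868589 / 19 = 98346.79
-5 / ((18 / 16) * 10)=-4 / 9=-0.44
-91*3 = -273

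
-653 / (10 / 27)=-17631 / 10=-1763.10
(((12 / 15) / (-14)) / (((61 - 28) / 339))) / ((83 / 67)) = -15142 / 31955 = -0.47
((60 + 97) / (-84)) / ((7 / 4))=-1.07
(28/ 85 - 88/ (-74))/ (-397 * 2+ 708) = -2388/ 135235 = -0.02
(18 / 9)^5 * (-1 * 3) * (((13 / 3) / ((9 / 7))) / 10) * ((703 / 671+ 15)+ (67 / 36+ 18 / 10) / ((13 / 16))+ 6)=-1167403552 / 1358775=-859.16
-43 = -43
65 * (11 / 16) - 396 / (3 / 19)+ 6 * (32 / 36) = -117983 / 48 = -2457.98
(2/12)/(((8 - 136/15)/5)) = -25/32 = -0.78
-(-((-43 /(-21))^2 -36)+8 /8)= -14468 /441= -32.81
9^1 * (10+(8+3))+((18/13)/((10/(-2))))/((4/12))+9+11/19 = 244219/1235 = 197.75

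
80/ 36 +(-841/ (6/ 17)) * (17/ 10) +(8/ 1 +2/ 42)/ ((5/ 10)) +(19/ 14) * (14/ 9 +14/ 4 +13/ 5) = -844643/ 210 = -4022.11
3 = 3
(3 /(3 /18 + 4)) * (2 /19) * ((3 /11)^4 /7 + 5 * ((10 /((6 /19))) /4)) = 146046891 /48681325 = 3.00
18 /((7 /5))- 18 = -36 /7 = -5.14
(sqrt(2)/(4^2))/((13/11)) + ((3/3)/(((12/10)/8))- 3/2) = 11 * sqrt(2)/208 + 31/6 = 5.24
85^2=7225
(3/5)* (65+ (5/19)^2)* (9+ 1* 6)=211410/361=585.62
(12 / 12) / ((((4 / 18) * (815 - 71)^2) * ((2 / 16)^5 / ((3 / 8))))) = 96 / 961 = 0.10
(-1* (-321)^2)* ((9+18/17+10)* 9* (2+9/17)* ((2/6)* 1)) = -4532670549/289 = -15683981.14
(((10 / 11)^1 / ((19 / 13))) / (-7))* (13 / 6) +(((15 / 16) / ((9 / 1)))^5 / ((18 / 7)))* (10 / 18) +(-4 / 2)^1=-132406683523831 / 60390069239808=-2.19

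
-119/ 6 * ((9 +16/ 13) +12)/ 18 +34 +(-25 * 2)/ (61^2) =49586545/ 5224284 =9.49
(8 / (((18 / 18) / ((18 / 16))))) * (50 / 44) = 225 / 22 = 10.23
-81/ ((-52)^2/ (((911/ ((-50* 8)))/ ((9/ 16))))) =8199/ 67600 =0.12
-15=-15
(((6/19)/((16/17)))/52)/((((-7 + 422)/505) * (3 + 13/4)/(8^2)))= 41208/512525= 0.08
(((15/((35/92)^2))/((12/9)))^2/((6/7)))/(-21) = -335.67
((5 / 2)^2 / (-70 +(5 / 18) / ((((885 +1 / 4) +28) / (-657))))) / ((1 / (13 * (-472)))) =14009255 / 25644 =546.30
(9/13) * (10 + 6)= 144/13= 11.08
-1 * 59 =-59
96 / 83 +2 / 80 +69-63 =23843 / 3320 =7.18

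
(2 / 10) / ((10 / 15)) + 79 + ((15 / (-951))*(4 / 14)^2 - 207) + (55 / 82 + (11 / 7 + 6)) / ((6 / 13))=-1399080367 / 12737060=-109.84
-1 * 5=-5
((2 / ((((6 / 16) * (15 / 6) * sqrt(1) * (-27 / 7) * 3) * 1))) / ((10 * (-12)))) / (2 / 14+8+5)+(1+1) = 838399 / 419175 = 2.00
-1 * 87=-87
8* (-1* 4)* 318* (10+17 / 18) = -334112 / 3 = -111370.67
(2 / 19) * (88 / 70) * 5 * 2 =176 / 133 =1.32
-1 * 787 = -787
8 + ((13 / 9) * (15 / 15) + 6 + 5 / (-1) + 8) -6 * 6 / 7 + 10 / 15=880 / 63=13.97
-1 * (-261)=261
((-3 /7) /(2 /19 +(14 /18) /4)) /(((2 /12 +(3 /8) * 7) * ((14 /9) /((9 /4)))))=-498636 /673015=-0.74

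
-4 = -4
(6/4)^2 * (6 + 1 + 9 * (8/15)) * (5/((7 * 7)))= 531/196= 2.71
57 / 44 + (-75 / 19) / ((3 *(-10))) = 1.43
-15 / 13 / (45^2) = -1 / 1755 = -0.00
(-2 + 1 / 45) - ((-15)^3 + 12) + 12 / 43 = 6504118 / 1935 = 3361.30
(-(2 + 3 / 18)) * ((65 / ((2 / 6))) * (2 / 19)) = -845 / 19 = -44.47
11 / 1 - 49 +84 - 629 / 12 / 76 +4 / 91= 3764041 / 82992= 45.35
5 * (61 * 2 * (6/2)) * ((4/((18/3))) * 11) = 13420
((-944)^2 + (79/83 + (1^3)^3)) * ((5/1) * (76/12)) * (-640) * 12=-17988154240000/83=-216724749879.52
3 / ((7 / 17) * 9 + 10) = 51 / 233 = 0.22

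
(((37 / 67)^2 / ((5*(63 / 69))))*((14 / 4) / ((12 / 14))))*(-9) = -220409 / 89780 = -2.45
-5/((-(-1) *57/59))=-295/57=-5.18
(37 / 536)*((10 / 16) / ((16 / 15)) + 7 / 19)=85877 / 1303552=0.07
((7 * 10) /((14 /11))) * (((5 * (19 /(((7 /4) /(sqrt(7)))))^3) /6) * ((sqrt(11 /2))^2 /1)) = 331975600 * sqrt(7) /147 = 5974999.18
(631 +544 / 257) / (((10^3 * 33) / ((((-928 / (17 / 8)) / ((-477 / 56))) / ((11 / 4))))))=3758117888 / 10506898875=0.36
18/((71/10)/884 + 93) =159120/822191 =0.19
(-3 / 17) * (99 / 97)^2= -29403 / 159953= -0.18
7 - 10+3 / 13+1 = -1.77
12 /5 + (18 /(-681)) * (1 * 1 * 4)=2604 /1135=2.29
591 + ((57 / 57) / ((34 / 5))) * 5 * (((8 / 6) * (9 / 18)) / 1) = 30166 / 51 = 591.49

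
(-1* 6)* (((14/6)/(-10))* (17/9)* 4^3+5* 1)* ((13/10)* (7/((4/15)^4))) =64148175/256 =250578.81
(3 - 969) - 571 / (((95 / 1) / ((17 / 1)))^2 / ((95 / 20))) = -2000419 / 1900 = -1052.85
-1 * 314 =-314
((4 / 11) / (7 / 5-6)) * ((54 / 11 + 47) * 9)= -102780 / 2783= -36.93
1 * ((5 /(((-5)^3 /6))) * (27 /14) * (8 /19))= -648 /3325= -0.19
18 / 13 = 1.38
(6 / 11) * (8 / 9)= 16 / 33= 0.48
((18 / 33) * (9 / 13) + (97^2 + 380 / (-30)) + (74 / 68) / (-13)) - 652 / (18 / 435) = -92767535 / 14586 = -6360.04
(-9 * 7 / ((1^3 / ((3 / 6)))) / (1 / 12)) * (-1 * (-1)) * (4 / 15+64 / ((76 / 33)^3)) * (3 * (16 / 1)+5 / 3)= -3545100678 / 34295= -103370.77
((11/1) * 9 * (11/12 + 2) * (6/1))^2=12006225/4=3001556.25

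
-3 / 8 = -0.38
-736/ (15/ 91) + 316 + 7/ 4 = -248839/ 60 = -4147.32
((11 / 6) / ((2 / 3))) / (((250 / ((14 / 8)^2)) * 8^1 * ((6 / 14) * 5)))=3773 / 1920000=0.00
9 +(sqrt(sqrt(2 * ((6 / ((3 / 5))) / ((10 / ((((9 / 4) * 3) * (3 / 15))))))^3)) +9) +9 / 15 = 9 * 15^(1 / 4) * 2^(3 / 4) / 20 +93 / 5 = 20.09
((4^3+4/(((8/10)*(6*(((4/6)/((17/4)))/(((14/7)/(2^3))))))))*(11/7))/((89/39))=44.99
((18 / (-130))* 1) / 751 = -9 / 48815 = -0.00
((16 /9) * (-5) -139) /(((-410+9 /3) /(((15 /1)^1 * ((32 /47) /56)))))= 2420 /36519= 0.07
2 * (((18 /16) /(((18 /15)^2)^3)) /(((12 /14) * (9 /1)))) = 0.10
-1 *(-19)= 19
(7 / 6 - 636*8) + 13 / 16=-244129 / 48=-5086.02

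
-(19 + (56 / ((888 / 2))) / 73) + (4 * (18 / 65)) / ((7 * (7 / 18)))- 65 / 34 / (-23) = -373601263379 / 20181899010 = -18.51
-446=-446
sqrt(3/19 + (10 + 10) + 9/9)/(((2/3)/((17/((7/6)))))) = 153 * sqrt(7638)/133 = 100.54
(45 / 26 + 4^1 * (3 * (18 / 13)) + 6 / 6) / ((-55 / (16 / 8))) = -503 / 715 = -0.70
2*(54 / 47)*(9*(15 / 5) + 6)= 3564 / 47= 75.83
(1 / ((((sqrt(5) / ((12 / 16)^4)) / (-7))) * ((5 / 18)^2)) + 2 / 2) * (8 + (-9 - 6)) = -7 + 321489 * sqrt(5) / 8000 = 82.86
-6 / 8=-3 / 4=-0.75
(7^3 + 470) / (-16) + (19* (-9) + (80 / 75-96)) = -76019 / 240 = -316.75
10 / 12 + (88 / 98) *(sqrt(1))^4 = 509 / 294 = 1.73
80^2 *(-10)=-64000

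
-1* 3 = -3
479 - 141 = 338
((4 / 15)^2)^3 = 4096 / 11390625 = 0.00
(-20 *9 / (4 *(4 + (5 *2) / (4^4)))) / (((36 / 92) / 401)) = -5902720 / 517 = -11417.25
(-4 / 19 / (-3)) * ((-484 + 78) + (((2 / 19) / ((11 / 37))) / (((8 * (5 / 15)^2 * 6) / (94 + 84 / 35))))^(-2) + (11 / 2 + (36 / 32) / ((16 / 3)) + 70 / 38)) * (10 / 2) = -3467029356301115 / 24800388130656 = -139.80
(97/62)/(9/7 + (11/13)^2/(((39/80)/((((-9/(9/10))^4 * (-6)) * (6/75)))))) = -1491763/6720566074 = -0.00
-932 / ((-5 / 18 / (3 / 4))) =2516.40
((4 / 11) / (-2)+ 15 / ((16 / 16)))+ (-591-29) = -6657 / 11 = -605.18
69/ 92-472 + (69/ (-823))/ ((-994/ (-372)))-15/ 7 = -110654393/ 233732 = -473.42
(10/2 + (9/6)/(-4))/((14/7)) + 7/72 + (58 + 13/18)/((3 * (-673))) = 692137/290736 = 2.38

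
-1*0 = 0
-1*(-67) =67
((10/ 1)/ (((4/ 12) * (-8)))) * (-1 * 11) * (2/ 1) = 165/ 2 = 82.50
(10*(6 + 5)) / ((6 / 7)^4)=132055 / 648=203.79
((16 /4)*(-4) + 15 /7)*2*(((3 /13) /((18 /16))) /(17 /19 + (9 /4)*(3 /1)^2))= -0.27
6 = 6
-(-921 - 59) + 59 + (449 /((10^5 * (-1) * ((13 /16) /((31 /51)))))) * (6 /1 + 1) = 4305258817 /4143750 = 1038.98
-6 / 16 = -3 / 8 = -0.38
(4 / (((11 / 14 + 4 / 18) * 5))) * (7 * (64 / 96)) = 3.70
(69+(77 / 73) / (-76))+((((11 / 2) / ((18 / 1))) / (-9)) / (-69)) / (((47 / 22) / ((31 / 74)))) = 1859955194411 / 26961257754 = 68.99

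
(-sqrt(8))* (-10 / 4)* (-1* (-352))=1760* sqrt(2)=2489.02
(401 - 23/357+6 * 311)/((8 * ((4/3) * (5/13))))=657553/1190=552.57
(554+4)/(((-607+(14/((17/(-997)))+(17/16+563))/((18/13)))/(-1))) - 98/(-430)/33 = 70155781/98684355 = 0.71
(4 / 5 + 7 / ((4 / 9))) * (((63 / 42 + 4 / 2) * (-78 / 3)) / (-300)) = 30121 / 6000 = 5.02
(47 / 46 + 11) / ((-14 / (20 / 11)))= -395 / 253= -1.56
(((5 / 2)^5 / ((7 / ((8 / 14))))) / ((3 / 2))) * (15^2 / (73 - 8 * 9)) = 234375 / 196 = 1195.79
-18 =-18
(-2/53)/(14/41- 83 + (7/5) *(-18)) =410/1171883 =0.00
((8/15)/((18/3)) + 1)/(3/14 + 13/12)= 1372/1635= 0.84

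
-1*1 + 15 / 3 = 4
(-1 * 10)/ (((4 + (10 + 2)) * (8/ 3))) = -15/ 64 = -0.23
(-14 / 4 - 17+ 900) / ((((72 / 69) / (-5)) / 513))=-34590735 / 16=-2161920.94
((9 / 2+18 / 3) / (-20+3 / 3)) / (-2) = 21 / 76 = 0.28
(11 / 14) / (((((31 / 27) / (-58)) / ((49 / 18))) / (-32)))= 107184 / 31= 3457.55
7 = 7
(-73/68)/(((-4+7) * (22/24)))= -73/187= -0.39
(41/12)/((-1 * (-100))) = 41/1200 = 0.03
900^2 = 810000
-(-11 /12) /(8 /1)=0.11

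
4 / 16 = 1 / 4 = 0.25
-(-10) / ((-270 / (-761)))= 761 / 27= 28.19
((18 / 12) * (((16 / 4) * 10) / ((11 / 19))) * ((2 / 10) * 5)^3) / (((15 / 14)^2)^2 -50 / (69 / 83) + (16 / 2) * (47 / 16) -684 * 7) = -3021802560 / 140637337313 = -0.02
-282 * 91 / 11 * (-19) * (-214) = -104341692 / 11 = -9485608.36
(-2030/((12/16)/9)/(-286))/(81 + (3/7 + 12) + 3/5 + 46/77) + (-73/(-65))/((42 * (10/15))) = 62341463/66304420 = 0.94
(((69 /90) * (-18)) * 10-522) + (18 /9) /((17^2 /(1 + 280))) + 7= -188155 /289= -651.06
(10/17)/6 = 0.10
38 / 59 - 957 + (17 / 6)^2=-2014249 / 2124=-948.33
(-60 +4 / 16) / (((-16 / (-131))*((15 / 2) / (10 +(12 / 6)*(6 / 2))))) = -31309 / 30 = -1043.63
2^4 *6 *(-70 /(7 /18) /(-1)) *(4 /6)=11520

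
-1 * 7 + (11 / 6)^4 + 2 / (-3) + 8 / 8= 6001 / 1296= 4.63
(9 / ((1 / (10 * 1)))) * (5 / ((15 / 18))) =540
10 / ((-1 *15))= -2 / 3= -0.67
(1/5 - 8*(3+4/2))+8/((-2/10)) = -399/5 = -79.80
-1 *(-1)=1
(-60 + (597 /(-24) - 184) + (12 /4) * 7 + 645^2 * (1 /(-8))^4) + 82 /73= -43410911 /299008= -145.18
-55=-55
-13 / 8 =-1.62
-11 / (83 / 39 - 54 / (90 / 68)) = 2145 / 7541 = 0.28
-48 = -48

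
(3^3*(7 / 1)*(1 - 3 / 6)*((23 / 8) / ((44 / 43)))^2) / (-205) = -184864869 / 50800640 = -3.64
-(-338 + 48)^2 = -84100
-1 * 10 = -10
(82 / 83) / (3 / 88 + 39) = 0.03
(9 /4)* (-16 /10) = -18 /5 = -3.60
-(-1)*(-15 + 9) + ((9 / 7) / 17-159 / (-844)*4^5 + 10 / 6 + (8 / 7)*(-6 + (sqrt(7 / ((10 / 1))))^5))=7*sqrt(70) / 125 + 13694080 / 75327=182.26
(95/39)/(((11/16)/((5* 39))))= 7600/11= 690.91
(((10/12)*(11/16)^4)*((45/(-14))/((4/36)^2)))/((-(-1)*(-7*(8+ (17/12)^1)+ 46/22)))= 117406179/154599424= 0.76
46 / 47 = 0.98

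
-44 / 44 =-1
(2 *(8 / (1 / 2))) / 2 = 16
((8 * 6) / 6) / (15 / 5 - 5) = -4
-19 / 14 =-1.36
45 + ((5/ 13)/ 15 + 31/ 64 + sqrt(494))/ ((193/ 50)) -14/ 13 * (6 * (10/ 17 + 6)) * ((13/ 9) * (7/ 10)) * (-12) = 50 * sqrt(494)/ 193 + 11498902981/ 20473440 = 567.41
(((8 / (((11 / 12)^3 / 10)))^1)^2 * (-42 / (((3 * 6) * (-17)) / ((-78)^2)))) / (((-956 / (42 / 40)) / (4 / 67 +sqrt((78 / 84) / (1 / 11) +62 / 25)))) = -35841.06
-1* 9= -9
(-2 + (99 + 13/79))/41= 7676/3239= 2.37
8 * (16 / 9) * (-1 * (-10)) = 1280 / 9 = 142.22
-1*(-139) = 139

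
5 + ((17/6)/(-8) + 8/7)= 1945/336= 5.79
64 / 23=2.78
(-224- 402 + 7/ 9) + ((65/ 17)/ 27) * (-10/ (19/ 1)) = -5453213/ 8721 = -625.30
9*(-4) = -36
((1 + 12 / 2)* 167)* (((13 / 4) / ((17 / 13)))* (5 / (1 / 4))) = 987805 / 17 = 58106.18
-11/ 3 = -3.67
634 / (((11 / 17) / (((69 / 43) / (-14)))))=-371841 / 3311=-112.30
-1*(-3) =3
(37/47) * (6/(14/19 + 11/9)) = 37962/15745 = 2.41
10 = 10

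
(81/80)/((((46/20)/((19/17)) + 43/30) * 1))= 0.29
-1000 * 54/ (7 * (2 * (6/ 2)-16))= 5400/ 7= 771.43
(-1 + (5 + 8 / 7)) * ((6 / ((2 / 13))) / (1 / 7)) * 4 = 5616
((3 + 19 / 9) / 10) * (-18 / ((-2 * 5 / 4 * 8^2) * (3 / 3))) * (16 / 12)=23 / 300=0.08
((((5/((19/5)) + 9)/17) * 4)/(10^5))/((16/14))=343/16150000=0.00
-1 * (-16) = 16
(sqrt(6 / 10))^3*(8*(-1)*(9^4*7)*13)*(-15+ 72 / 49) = 1357182216*sqrt(15) / 175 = 30036252.12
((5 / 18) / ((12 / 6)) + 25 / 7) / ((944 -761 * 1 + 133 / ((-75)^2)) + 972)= 584375 / 181916224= 0.00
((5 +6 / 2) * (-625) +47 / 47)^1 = -4999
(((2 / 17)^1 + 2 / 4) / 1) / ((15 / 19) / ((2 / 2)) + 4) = 0.13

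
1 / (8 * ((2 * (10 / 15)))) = 3 / 32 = 0.09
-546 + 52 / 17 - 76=-10522 / 17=-618.94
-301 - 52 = -353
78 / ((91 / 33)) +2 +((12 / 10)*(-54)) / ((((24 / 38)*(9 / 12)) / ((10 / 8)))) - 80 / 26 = -13085 / 91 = -143.79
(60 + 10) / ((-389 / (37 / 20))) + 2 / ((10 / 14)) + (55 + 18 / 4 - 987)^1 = -1799189 / 1945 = -925.03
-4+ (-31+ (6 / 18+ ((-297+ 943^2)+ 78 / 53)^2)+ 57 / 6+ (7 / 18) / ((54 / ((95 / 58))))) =125142278604175176677 / 158360184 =790238274818.97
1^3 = 1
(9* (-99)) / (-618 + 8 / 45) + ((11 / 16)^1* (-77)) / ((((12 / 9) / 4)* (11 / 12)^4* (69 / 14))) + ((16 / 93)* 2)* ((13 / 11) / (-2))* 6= -108930357857 / 2398561946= -45.41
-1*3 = -3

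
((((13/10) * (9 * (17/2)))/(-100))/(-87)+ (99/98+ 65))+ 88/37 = 7192535019/105154000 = 68.40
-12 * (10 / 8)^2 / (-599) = 75 / 2396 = 0.03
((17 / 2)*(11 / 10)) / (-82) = -187 / 1640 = -0.11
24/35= 0.69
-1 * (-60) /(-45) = -4 /3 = -1.33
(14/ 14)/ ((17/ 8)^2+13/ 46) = 0.21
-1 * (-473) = 473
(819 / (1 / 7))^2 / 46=32867289 / 46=714506.28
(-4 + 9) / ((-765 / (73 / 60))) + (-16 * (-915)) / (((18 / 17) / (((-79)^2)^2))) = 4943887041232727 / 9180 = 538549786626.66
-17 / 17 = -1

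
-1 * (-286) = 286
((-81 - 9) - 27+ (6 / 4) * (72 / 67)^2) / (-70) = 517437 / 314230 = 1.65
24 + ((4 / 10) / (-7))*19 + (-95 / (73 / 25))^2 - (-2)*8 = 204679973 / 186515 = 1097.39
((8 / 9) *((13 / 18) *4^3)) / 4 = 832 / 81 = 10.27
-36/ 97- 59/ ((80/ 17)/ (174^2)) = -736396299/ 1940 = -379585.72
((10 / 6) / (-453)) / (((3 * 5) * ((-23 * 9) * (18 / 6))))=1 / 2531817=0.00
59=59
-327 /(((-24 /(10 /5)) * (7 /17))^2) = -31501 /2352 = -13.39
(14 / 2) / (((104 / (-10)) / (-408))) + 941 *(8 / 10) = 66782 / 65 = 1027.42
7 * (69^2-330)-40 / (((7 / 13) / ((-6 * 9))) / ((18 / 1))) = 722559 / 7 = 103222.71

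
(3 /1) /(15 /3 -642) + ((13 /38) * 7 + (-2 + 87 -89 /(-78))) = 88.53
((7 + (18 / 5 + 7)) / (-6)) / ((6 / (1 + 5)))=-44 / 15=-2.93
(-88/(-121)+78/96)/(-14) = -271/2464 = -0.11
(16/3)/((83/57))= 304/83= 3.66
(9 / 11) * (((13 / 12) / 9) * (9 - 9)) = 0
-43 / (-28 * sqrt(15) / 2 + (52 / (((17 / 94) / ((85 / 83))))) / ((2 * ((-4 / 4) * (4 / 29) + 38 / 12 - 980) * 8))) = -10750206196223 / 39018833375997541 + 119843574119571722 * sqrt(15) / 585282500639963115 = 0.79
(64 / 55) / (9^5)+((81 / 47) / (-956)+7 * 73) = 74567635431493 / 145925431740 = 511.00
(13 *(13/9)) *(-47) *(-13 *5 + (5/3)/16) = 24742445/432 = 57274.18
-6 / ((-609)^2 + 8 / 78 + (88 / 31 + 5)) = -3627 / 224202365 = -0.00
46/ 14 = 23/ 7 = 3.29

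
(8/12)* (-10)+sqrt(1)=-17/3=-5.67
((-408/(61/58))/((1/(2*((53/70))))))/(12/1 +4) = -78387/2135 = -36.72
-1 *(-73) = 73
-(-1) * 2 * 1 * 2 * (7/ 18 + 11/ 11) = 50/ 9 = 5.56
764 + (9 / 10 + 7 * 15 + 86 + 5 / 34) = 81264 / 85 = 956.05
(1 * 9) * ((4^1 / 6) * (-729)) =-4374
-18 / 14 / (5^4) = -9 / 4375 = -0.00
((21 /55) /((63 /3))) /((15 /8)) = 8 /825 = 0.01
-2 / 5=-0.40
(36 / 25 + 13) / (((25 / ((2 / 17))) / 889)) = 641858 / 10625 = 60.41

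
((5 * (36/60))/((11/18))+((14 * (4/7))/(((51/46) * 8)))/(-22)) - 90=-47759/561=-85.13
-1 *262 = -262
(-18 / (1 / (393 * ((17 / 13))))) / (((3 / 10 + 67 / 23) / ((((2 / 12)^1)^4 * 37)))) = -9475885 / 115284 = -82.20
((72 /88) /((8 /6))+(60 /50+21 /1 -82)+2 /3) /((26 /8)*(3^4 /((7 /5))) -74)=-270361 /526845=-0.51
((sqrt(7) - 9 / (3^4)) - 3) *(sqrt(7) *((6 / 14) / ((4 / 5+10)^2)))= 25 / 972 - 25 *sqrt(7) / 2187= -0.00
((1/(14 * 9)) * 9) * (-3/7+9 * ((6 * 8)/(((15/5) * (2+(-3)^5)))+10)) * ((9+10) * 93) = 265224933/23618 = 11229.78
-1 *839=-839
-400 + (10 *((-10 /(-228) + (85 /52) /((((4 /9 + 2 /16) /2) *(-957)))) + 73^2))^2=266736867010765213873825 /93925928188521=2839864051.97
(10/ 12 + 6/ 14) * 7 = 53/ 6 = 8.83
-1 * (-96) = 96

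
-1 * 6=-6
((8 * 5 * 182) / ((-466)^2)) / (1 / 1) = 1820 / 54289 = 0.03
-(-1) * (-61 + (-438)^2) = 191783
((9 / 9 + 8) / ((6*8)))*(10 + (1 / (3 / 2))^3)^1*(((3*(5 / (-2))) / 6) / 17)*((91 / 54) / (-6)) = 63245 / 1586304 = 0.04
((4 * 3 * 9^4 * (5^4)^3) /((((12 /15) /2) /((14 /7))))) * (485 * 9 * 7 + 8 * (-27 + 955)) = 3650100864257812500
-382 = -382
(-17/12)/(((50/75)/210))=-1785/4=-446.25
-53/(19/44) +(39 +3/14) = -22217/266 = -83.52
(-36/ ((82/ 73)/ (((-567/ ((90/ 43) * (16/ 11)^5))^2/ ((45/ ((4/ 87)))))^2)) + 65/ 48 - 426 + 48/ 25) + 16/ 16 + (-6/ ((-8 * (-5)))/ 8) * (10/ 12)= -509997834779327216414423454670603339/ 976991512174969419680710656000000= -522.01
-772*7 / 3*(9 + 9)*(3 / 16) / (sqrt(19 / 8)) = -12159*sqrt(38) / 19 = -3944.90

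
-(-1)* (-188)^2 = 35344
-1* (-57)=57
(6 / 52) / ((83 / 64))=96 / 1079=0.09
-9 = -9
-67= -67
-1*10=-10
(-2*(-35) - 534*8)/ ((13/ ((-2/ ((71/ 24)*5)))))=201696/ 4615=43.70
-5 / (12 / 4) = -5 / 3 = -1.67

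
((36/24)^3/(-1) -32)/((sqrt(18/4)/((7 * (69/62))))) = -45563 * sqrt(2)/496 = -129.91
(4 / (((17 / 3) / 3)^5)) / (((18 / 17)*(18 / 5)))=3645 / 83521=0.04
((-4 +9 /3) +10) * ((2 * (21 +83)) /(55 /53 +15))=49608 /425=116.72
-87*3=-261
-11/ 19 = -0.58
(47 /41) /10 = 47 /410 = 0.11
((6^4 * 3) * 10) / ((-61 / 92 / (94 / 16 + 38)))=-156939120 / 61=-2572772.46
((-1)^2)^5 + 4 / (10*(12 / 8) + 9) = 7 / 6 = 1.17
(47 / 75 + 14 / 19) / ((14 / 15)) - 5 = -4707 / 1330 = -3.54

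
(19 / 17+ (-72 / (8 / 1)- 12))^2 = 114244 / 289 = 395.31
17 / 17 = 1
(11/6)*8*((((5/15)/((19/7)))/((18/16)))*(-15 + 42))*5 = 12320/57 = 216.14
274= 274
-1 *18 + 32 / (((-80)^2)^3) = -147455999999 / 8192000000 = -18.00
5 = 5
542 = 542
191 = 191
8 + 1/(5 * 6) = 241/30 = 8.03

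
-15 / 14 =-1.07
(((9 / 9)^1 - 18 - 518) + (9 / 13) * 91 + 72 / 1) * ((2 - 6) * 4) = 6400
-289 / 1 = -289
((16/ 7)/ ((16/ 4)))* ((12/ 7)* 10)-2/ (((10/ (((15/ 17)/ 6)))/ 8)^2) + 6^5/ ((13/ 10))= 1102957624/ 184093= 5991.31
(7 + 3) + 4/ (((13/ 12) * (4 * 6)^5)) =21565441/ 2156544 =10.00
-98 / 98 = -1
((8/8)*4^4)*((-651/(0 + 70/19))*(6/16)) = -84816/5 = -16963.20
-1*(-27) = 27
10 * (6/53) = 1.13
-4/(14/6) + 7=37/7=5.29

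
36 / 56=9 / 14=0.64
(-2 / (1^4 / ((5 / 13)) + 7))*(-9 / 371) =15 / 2968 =0.01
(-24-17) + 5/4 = -159/4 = -39.75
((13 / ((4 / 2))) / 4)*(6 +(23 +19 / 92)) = 47.46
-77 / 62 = -1.24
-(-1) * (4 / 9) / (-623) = -4 / 5607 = -0.00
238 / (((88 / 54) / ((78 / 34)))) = 7371 / 22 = 335.05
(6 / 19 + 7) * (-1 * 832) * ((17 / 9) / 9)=-1966016 / 1539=-1277.46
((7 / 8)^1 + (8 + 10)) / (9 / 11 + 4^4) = 1661 / 22600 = 0.07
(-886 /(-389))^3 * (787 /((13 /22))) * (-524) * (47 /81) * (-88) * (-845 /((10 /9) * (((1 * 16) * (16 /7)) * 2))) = -4638545566869957743 /1059549642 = -4377846382.09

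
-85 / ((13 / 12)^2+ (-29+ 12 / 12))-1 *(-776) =3009928 / 3863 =779.17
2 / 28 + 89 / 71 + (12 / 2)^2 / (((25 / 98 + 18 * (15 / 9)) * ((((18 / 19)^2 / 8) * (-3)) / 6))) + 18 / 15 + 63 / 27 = -433786289 / 26524890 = -16.35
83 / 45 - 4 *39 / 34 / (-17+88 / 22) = 2.20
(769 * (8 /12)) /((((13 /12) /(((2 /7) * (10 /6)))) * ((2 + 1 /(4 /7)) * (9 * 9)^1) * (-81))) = -49216 /5373459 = -0.01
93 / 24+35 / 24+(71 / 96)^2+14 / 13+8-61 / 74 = 62649745 / 4432896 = 14.13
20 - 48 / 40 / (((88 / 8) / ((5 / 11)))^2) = 292790 / 14641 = 20.00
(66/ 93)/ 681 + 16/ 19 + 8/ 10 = 3295406/ 2005545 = 1.64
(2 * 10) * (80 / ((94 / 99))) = 79200 / 47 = 1685.11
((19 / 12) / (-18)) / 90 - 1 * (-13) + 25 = 738701 / 19440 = 38.00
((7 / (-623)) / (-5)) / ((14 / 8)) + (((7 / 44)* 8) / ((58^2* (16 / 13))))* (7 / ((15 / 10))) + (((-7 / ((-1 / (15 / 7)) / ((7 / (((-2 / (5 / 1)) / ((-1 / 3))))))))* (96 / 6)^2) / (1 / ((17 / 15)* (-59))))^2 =9309462538141477905341 / 4149628560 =2243444781511.11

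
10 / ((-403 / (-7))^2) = 490 / 162409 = 0.00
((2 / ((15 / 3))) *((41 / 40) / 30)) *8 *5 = 41 / 75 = 0.55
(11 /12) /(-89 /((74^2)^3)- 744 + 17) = -451567847984 /358134355074123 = -0.00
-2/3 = -0.67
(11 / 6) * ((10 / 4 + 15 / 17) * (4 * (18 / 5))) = 1518 / 17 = 89.29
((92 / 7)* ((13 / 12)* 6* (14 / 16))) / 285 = 299 / 1140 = 0.26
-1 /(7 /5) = -5 /7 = -0.71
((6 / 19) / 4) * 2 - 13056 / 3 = -82685 / 19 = -4351.84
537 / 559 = 0.96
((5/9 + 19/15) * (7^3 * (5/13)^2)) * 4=562520/1521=369.84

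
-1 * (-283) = 283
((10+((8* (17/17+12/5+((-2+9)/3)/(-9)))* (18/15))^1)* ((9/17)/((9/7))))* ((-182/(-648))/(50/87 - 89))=-1702909/32428350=-0.05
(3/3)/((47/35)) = 35/47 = 0.74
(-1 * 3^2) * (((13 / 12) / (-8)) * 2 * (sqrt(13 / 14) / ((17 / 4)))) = 39 * sqrt(182) / 952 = 0.55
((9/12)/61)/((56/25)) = 75/13664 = 0.01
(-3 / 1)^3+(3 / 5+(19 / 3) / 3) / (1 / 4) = -727 / 45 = -16.16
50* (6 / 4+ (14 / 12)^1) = 400 / 3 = 133.33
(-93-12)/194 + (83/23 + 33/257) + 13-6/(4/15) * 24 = -600664013/1146734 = -523.80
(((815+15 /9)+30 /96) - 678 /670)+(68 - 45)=13490593 /16080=838.97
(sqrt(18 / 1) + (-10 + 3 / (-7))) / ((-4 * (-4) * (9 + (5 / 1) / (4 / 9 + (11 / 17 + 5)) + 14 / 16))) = -17009 / 279118 + 699 * sqrt(2) / 39874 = -0.04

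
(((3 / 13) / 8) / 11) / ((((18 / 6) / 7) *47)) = 7 / 53768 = 0.00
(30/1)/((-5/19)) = -114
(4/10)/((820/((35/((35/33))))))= 33/2050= 0.02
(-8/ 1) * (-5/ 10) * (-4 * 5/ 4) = -20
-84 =-84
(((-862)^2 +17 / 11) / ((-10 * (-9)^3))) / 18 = 8173501 / 1443420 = 5.66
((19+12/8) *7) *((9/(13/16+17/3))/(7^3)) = 8856/15239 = 0.58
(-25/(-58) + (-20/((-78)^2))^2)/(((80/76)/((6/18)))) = 219782405/1610154936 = 0.14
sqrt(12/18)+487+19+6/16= sqrt(6)/3+4051/8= 507.19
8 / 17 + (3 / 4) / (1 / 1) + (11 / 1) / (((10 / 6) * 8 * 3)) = 1.50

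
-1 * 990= -990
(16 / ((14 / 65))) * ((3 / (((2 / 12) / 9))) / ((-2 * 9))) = -4680 / 7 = -668.57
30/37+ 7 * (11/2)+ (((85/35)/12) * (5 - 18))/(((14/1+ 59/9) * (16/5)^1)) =650953/16576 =39.27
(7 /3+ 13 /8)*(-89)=-8455 /24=-352.29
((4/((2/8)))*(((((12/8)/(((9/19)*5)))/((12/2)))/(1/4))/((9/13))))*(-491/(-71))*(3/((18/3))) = 970216/28755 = 33.74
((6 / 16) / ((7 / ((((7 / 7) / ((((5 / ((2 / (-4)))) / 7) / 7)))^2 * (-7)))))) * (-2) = 7203 / 400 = 18.01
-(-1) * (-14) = -14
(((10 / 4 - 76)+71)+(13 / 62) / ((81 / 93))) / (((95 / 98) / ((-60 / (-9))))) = -23912 / 1539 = -15.54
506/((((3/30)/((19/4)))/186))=4470510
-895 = -895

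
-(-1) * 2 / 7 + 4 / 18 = 32 / 63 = 0.51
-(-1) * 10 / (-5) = -2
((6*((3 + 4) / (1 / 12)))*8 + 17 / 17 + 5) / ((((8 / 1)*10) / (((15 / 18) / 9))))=673 / 144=4.67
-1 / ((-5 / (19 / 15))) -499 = -37406 / 75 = -498.75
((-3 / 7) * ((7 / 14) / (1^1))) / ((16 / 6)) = -9 / 112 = -0.08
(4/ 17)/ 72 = 1/ 306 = 0.00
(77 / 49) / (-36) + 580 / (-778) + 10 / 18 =-7633 / 32676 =-0.23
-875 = -875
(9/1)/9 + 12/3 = 5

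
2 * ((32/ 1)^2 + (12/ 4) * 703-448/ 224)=6262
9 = 9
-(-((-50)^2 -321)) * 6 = 13074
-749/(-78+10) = 749/68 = 11.01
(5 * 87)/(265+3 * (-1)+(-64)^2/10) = 2175/3358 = 0.65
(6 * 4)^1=24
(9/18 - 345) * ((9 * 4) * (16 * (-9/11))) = 1785888/11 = 162353.45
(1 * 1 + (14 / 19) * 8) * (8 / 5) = 1048 / 95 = 11.03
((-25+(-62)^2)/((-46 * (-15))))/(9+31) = 1273/9200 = 0.14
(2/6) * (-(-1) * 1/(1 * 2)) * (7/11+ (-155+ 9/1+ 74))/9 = -785/594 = -1.32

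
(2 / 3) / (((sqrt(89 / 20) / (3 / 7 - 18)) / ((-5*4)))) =111.06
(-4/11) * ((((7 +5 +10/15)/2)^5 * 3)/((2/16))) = -79235168/891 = -88928.36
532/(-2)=-266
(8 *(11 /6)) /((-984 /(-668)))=3674 /369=9.96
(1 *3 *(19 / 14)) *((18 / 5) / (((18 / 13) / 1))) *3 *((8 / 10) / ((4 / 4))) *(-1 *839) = -3730194 / 175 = -21315.39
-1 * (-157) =157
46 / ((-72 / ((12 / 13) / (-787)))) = 23 / 30693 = 0.00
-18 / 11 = -1.64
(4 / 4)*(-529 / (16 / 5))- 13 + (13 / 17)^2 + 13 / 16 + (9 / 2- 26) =-57342 / 289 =-198.42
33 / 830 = 0.04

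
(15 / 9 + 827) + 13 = 2525 / 3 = 841.67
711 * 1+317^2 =101200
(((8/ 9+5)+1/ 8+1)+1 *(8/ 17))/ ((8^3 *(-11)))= -9161/ 6893568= -0.00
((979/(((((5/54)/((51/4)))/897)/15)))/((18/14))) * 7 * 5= 98753820165/2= 49376910082.50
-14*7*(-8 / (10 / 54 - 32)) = -21168 / 859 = -24.64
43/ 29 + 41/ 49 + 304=435280/ 1421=306.32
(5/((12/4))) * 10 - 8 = 26/3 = 8.67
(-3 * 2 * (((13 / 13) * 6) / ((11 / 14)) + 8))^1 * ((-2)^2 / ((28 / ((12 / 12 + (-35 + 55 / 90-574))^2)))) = -10279622054 / 2079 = -4944503.15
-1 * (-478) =478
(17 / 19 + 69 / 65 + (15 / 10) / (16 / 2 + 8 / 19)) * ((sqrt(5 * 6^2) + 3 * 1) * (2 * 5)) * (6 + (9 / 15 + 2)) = 21762687 / 39520 + 21762687 * sqrt(5) / 19760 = 3013.37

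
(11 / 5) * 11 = 121 / 5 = 24.20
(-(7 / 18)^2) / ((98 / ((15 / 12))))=-5 / 2592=-0.00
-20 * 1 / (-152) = 0.13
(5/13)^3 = 125/2197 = 0.06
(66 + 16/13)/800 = 437/5200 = 0.08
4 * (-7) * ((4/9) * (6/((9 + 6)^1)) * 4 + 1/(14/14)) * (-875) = 377300/9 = 41922.22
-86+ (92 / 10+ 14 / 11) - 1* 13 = -4869 / 55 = -88.53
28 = 28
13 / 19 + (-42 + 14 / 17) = -13079 / 323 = -40.49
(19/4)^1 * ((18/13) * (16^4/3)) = 143675.08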